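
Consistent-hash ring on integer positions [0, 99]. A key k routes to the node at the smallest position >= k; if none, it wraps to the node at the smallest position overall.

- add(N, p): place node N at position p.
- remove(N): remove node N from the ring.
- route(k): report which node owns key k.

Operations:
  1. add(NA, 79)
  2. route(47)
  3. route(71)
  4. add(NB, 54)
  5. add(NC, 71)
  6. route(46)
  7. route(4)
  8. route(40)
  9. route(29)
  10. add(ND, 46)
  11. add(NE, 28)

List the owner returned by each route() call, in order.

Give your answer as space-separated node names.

Answer: NA NA NB NB NB NB

Derivation:
Op 1: add NA@79 -> ring=[79:NA]
Op 2: route key 47: smallest pos >= 47 is 79 -> NA
Op 3: route key 71: smallest pos >= 71 is 79 -> NA
Op 4: add NB@54 -> ring=[54:NB,79:NA]
Op 5: add NC@71 -> ring=[54:NB,71:NC,79:NA]
Op 6: route key 46: smallest pos >= 46 is 54 -> NB
Op 7: route key 4: smallest pos >= 4 is 54 -> NB
Op 8: route key 40: smallest pos >= 40 is 54 -> NB
Op 9: route key 29: smallest pos >= 29 is 54 -> NB
Op 10: add ND@46 -> ring=[46:ND,54:NB,71:NC,79:NA]
Op 11: add NE@28 -> ring=[28:NE,46:ND,54:NB,71:NC,79:NA]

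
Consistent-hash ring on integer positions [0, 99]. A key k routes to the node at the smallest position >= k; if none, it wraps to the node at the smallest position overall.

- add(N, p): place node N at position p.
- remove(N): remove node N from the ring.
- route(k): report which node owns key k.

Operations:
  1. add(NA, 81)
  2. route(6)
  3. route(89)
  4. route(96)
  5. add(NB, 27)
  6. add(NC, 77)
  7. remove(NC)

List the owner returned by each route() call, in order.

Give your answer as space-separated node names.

Answer: NA NA NA

Derivation:
Op 1: add NA@81 -> ring=[81:NA]
Op 2: route key 6: smallest pos >= 6 is 81 -> NA
Op 3: route key 89: none >= 89, wrap to smallest pos 81 -> NA
Op 4: route key 96: none >= 96, wrap to smallest pos 81 -> NA
Op 5: add NB@27 -> ring=[27:NB,81:NA]
Op 6: add NC@77 -> ring=[27:NB,77:NC,81:NA]
Op 7: remove NC -> ring=[27:NB,81:NA]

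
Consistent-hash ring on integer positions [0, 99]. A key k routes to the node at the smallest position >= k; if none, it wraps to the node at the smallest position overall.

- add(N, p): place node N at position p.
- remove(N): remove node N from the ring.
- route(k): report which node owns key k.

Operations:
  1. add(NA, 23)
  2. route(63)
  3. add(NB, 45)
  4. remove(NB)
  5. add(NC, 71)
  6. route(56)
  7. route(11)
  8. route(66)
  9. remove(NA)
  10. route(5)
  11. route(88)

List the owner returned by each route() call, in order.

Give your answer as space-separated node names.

Op 1: add NA@23 -> ring=[23:NA]
Op 2: route key 63: none >= 63, wrap to smallest pos 23 -> NA
Op 3: add NB@45 -> ring=[23:NA,45:NB]
Op 4: remove NB -> ring=[23:NA]
Op 5: add NC@71 -> ring=[23:NA,71:NC]
Op 6: route key 56: smallest pos >= 56 is 71 -> NC
Op 7: route key 11: smallest pos >= 11 is 23 -> NA
Op 8: route key 66: smallest pos >= 66 is 71 -> NC
Op 9: remove NA -> ring=[71:NC]
Op 10: route key 5: smallest pos >= 5 is 71 -> NC
Op 11: route key 88: none >= 88, wrap to smallest pos 71 -> NC

Answer: NA NC NA NC NC NC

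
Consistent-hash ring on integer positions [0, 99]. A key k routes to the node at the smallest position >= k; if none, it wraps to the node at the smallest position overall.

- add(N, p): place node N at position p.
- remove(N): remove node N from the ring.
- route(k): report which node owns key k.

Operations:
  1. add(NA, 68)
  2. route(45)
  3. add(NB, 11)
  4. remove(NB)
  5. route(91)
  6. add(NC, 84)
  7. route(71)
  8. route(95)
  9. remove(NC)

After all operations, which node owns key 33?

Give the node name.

Answer: NA

Derivation:
Op 1: add NA@68 -> ring=[68:NA]
Op 2: route key 45: smallest pos >= 45 is 68 -> NA
Op 3: add NB@11 -> ring=[11:NB,68:NA]
Op 4: remove NB -> ring=[68:NA]
Op 5: route key 91: none >= 91, wrap to smallest pos 68 -> NA
Op 6: add NC@84 -> ring=[68:NA,84:NC]
Op 7: route key 71: smallest pos >= 71 is 84 -> NC
Op 8: route key 95: none >= 95, wrap to smallest pos 68 -> NA
Op 9: remove NC -> ring=[68:NA]
Final route key 33: smallest pos >= 33 is 68 -> NA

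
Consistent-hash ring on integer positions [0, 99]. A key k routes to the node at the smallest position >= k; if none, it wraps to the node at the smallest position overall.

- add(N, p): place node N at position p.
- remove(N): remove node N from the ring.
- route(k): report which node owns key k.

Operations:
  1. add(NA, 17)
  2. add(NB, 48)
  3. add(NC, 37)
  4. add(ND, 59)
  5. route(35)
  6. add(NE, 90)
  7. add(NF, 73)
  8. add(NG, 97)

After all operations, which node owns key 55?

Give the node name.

Answer: ND

Derivation:
Op 1: add NA@17 -> ring=[17:NA]
Op 2: add NB@48 -> ring=[17:NA,48:NB]
Op 3: add NC@37 -> ring=[17:NA,37:NC,48:NB]
Op 4: add ND@59 -> ring=[17:NA,37:NC,48:NB,59:ND]
Op 5: route key 35: smallest pos >= 35 is 37 -> NC
Op 6: add NE@90 -> ring=[17:NA,37:NC,48:NB,59:ND,90:NE]
Op 7: add NF@73 -> ring=[17:NA,37:NC,48:NB,59:ND,73:NF,90:NE]
Op 8: add NG@97 -> ring=[17:NA,37:NC,48:NB,59:ND,73:NF,90:NE,97:NG]
Final route key 55: smallest pos >= 55 is 59 -> ND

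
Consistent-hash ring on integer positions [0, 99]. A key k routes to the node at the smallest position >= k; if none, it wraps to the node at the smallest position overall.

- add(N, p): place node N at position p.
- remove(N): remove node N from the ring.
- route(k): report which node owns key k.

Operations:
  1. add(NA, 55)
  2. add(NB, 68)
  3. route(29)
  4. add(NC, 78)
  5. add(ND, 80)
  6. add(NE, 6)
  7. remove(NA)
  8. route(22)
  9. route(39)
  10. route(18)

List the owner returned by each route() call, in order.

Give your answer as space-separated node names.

Op 1: add NA@55 -> ring=[55:NA]
Op 2: add NB@68 -> ring=[55:NA,68:NB]
Op 3: route key 29: smallest pos >= 29 is 55 -> NA
Op 4: add NC@78 -> ring=[55:NA,68:NB,78:NC]
Op 5: add ND@80 -> ring=[55:NA,68:NB,78:NC,80:ND]
Op 6: add NE@6 -> ring=[6:NE,55:NA,68:NB,78:NC,80:ND]
Op 7: remove NA -> ring=[6:NE,68:NB,78:NC,80:ND]
Op 8: route key 22: smallest pos >= 22 is 68 -> NB
Op 9: route key 39: smallest pos >= 39 is 68 -> NB
Op 10: route key 18: smallest pos >= 18 is 68 -> NB

Answer: NA NB NB NB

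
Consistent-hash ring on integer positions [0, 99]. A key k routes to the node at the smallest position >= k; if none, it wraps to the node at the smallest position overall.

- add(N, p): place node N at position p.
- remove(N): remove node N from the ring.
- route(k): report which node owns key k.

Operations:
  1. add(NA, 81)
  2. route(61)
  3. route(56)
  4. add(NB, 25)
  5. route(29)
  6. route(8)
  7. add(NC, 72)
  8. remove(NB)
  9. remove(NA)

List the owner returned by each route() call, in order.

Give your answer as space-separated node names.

Op 1: add NA@81 -> ring=[81:NA]
Op 2: route key 61: smallest pos >= 61 is 81 -> NA
Op 3: route key 56: smallest pos >= 56 is 81 -> NA
Op 4: add NB@25 -> ring=[25:NB,81:NA]
Op 5: route key 29: smallest pos >= 29 is 81 -> NA
Op 6: route key 8: smallest pos >= 8 is 25 -> NB
Op 7: add NC@72 -> ring=[25:NB,72:NC,81:NA]
Op 8: remove NB -> ring=[72:NC,81:NA]
Op 9: remove NA -> ring=[72:NC]

Answer: NA NA NA NB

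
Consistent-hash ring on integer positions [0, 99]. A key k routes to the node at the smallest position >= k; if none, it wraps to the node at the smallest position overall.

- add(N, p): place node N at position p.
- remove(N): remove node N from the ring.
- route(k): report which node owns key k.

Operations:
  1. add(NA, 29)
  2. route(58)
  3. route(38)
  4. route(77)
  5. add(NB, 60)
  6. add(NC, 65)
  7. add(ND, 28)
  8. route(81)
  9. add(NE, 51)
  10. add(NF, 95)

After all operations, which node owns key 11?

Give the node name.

Answer: ND

Derivation:
Op 1: add NA@29 -> ring=[29:NA]
Op 2: route key 58: none >= 58, wrap to smallest pos 29 -> NA
Op 3: route key 38: none >= 38, wrap to smallest pos 29 -> NA
Op 4: route key 77: none >= 77, wrap to smallest pos 29 -> NA
Op 5: add NB@60 -> ring=[29:NA,60:NB]
Op 6: add NC@65 -> ring=[29:NA,60:NB,65:NC]
Op 7: add ND@28 -> ring=[28:ND,29:NA,60:NB,65:NC]
Op 8: route key 81: none >= 81, wrap to smallest pos 28 -> ND
Op 9: add NE@51 -> ring=[28:ND,29:NA,51:NE,60:NB,65:NC]
Op 10: add NF@95 -> ring=[28:ND,29:NA,51:NE,60:NB,65:NC,95:NF]
Final route key 11: smallest pos >= 11 is 28 -> ND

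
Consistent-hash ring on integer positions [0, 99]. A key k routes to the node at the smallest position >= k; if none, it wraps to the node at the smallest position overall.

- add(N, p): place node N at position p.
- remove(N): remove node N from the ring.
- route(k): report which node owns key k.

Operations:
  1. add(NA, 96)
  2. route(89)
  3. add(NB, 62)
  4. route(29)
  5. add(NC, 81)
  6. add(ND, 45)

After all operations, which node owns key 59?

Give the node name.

Op 1: add NA@96 -> ring=[96:NA]
Op 2: route key 89: smallest pos >= 89 is 96 -> NA
Op 3: add NB@62 -> ring=[62:NB,96:NA]
Op 4: route key 29: smallest pos >= 29 is 62 -> NB
Op 5: add NC@81 -> ring=[62:NB,81:NC,96:NA]
Op 6: add ND@45 -> ring=[45:ND,62:NB,81:NC,96:NA]
Final route key 59: smallest pos >= 59 is 62 -> NB

Answer: NB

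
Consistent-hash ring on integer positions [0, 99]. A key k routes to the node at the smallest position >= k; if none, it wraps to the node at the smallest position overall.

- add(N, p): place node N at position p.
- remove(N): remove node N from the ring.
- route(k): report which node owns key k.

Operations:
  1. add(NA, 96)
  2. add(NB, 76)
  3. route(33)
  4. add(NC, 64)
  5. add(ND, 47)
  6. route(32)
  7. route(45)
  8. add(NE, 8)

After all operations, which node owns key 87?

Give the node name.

Op 1: add NA@96 -> ring=[96:NA]
Op 2: add NB@76 -> ring=[76:NB,96:NA]
Op 3: route key 33: smallest pos >= 33 is 76 -> NB
Op 4: add NC@64 -> ring=[64:NC,76:NB,96:NA]
Op 5: add ND@47 -> ring=[47:ND,64:NC,76:NB,96:NA]
Op 6: route key 32: smallest pos >= 32 is 47 -> ND
Op 7: route key 45: smallest pos >= 45 is 47 -> ND
Op 8: add NE@8 -> ring=[8:NE,47:ND,64:NC,76:NB,96:NA]
Final route key 87: smallest pos >= 87 is 96 -> NA

Answer: NA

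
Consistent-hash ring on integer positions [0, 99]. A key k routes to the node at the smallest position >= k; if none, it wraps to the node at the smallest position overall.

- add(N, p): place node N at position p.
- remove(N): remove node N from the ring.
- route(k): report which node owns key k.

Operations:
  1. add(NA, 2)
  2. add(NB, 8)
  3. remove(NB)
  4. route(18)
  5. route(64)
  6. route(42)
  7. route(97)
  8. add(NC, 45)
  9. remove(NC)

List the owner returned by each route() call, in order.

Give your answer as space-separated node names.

Op 1: add NA@2 -> ring=[2:NA]
Op 2: add NB@8 -> ring=[2:NA,8:NB]
Op 3: remove NB -> ring=[2:NA]
Op 4: route key 18: none >= 18, wrap to smallest pos 2 -> NA
Op 5: route key 64: none >= 64, wrap to smallest pos 2 -> NA
Op 6: route key 42: none >= 42, wrap to smallest pos 2 -> NA
Op 7: route key 97: none >= 97, wrap to smallest pos 2 -> NA
Op 8: add NC@45 -> ring=[2:NA,45:NC]
Op 9: remove NC -> ring=[2:NA]

Answer: NA NA NA NA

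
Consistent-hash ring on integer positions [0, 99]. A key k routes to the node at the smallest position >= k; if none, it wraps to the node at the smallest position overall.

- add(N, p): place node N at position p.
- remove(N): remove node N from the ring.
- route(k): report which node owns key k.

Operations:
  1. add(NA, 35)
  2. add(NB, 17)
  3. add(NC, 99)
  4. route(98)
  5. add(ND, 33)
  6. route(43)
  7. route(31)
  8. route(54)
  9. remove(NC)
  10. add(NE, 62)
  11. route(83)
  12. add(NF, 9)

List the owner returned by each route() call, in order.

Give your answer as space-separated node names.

Op 1: add NA@35 -> ring=[35:NA]
Op 2: add NB@17 -> ring=[17:NB,35:NA]
Op 3: add NC@99 -> ring=[17:NB,35:NA,99:NC]
Op 4: route key 98: smallest pos >= 98 is 99 -> NC
Op 5: add ND@33 -> ring=[17:NB,33:ND,35:NA,99:NC]
Op 6: route key 43: smallest pos >= 43 is 99 -> NC
Op 7: route key 31: smallest pos >= 31 is 33 -> ND
Op 8: route key 54: smallest pos >= 54 is 99 -> NC
Op 9: remove NC -> ring=[17:NB,33:ND,35:NA]
Op 10: add NE@62 -> ring=[17:NB,33:ND,35:NA,62:NE]
Op 11: route key 83: none >= 83, wrap to smallest pos 17 -> NB
Op 12: add NF@9 -> ring=[9:NF,17:NB,33:ND,35:NA,62:NE]

Answer: NC NC ND NC NB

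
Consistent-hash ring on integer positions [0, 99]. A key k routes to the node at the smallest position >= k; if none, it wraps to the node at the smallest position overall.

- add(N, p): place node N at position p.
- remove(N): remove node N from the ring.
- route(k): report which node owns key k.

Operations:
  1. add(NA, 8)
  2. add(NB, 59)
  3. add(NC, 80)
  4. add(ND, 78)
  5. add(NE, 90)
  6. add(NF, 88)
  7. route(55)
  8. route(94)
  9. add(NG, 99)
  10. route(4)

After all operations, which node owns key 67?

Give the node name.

Answer: ND

Derivation:
Op 1: add NA@8 -> ring=[8:NA]
Op 2: add NB@59 -> ring=[8:NA,59:NB]
Op 3: add NC@80 -> ring=[8:NA,59:NB,80:NC]
Op 4: add ND@78 -> ring=[8:NA,59:NB,78:ND,80:NC]
Op 5: add NE@90 -> ring=[8:NA,59:NB,78:ND,80:NC,90:NE]
Op 6: add NF@88 -> ring=[8:NA,59:NB,78:ND,80:NC,88:NF,90:NE]
Op 7: route key 55: smallest pos >= 55 is 59 -> NB
Op 8: route key 94: none >= 94, wrap to smallest pos 8 -> NA
Op 9: add NG@99 -> ring=[8:NA,59:NB,78:ND,80:NC,88:NF,90:NE,99:NG]
Op 10: route key 4: smallest pos >= 4 is 8 -> NA
Final route key 67: smallest pos >= 67 is 78 -> ND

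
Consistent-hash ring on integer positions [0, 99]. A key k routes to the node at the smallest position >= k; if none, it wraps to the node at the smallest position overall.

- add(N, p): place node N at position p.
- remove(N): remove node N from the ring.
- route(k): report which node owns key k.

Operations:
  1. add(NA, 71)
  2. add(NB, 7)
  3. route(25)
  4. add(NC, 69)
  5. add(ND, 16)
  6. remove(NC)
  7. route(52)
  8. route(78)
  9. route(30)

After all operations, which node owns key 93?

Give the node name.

Op 1: add NA@71 -> ring=[71:NA]
Op 2: add NB@7 -> ring=[7:NB,71:NA]
Op 3: route key 25: smallest pos >= 25 is 71 -> NA
Op 4: add NC@69 -> ring=[7:NB,69:NC,71:NA]
Op 5: add ND@16 -> ring=[7:NB,16:ND,69:NC,71:NA]
Op 6: remove NC -> ring=[7:NB,16:ND,71:NA]
Op 7: route key 52: smallest pos >= 52 is 71 -> NA
Op 8: route key 78: none >= 78, wrap to smallest pos 7 -> NB
Op 9: route key 30: smallest pos >= 30 is 71 -> NA
Final route key 93: none >= 93, wrap to smallest pos 7 -> NB

Answer: NB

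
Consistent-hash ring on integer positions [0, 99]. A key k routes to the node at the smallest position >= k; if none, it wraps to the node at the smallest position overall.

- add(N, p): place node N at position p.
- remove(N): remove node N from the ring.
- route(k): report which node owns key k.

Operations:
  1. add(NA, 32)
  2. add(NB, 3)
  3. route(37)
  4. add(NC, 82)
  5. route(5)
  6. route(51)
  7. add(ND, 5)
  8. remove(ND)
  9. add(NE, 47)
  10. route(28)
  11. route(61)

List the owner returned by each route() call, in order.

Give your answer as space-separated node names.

Op 1: add NA@32 -> ring=[32:NA]
Op 2: add NB@3 -> ring=[3:NB,32:NA]
Op 3: route key 37: none >= 37, wrap to smallest pos 3 -> NB
Op 4: add NC@82 -> ring=[3:NB,32:NA,82:NC]
Op 5: route key 5: smallest pos >= 5 is 32 -> NA
Op 6: route key 51: smallest pos >= 51 is 82 -> NC
Op 7: add ND@5 -> ring=[3:NB,5:ND,32:NA,82:NC]
Op 8: remove ND -> ring=[3:NB,32:NA,82:NC]
Op 9: add NE@47 -> ring=[3:NB,32:NA,47:NE,82:NC]
Op 10: route key 28: smallest pos >= 28 is 32 -> NA
Op 11: route key 61: smallest pos >= 61 is 82 -> NC

Answer: NB NA NC NA NC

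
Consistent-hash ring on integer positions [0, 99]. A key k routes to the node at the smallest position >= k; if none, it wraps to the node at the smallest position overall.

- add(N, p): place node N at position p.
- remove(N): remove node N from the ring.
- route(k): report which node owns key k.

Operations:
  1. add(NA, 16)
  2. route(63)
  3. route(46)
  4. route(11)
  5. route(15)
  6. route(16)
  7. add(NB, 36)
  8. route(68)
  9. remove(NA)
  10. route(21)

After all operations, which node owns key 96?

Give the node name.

Answer: NB

Derivation:
Op 1: add NA@16 -> ring=[16:NA]
Op 2: route key 63: none >= 63, wrap to smallest pos 16 -> NA
Op 3: route key 46: none >= 46, wrap to smallest pos 16 -> NA
Op 4: route key 11: smallest pos >= 11 is 16 -> NA
Op 5: route key 15: smallest pos >= 15 is 16 -> NA
Op 6: route key 16: smallest pos >= 16 is 16 -> NA
Op 7: add NB@36 -> ring=[16:NA,36:NB]
Op 8: route key 68: none >= 68, wrap to smallest pos 16 -> NA
Op 9: remove NA -> ring=[36:NB]
Op 10: route key 21: smallest pos >= 21 is 36 -> NB
Final route key 96: none >= 96, wrap to smallest pos 36 -> NB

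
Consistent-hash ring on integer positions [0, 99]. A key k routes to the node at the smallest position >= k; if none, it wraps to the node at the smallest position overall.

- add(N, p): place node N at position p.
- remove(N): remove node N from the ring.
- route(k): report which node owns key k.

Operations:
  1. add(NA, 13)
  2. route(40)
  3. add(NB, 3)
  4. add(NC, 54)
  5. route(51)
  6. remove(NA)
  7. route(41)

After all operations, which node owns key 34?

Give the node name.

Op 1: add NA@13 -> ring=[13:NA]
Op 2: route key 40: none >= 40, wrap to smallest pos 13 -> NA
Op 3: add NB@3 -> ring=[3:NB,13:NA]
Op 4: add NC@54 -> ring=[3:NB,13:NA,54:NC]
Op 5: route key 51: smallest pos >= 51 is 54 -> NC
Op 6: remove NA -> ring=[3:NB,54:NC]
Op 7: route key 41: smallest pos >= 41 is 54 -> NC
Final route key 34: smallest pos >= 34 is 54 -> NC

Answer: NC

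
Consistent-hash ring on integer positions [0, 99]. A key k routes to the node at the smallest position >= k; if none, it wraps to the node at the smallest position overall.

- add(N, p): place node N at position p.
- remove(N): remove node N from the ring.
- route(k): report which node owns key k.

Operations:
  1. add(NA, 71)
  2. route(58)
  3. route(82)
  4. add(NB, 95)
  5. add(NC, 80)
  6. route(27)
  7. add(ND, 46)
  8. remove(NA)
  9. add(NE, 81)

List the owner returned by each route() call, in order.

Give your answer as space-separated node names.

Op 1: add NA@71 -> ring=[71:NA]
Op 2: route key 58: smallest pos >= 58 is 71 -> NA
Op 3: route key 82: none >= 82, wrap to smallest pos 71 -> NA
Op 4: add NB@95 -> ring=[71:NA,95:NB]
Op 5: add NC@80 -> ring=[71:NA,80:NC,95:NB]
Op 6: route key 27: smallest pos >= 27 is 71 -> NA
Op 7: add ND@46 -> ring=[46:ND,71:NA,80:NC,95:NB]
Op 8: remove NA -> ring=[46:ND,80:NC,95:NB]
Op 9: add NE@81 -> ring=[46:ND,80:NC,81:NE,95:NB]

Answer: NA NA NA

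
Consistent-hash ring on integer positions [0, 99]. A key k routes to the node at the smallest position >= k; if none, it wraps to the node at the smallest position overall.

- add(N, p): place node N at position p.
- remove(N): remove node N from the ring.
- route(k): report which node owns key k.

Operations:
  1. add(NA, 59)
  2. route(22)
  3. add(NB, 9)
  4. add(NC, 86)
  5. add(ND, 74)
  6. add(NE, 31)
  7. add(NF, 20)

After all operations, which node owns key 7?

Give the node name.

Answer: NB

Derivation:
Op 1: add NA@59 -> ring=[59:NA]
Op 2: route key 22: smallest pos >= 22 is 59 -> NA
Op 3: add NB@9 -> ring=[9:NB,59:NA]
Op 4: add NC@86 -> ring=[9:NB,59:NA,86:NC]
Op 5: add ND@74 -> ring=[9:NB,59:NA,74:ND,86:NC]
Op 6: add NE@31 -> ring=[9:NB,31:NE,59:NA,74:ND,86:NC]
Op 7: add NF@20 -> ring=[9:NB,20:NF,31:NE,59:NA,74:ND,86:NC]
Final route key 7: smallest pos >= 7 is 9 -> NB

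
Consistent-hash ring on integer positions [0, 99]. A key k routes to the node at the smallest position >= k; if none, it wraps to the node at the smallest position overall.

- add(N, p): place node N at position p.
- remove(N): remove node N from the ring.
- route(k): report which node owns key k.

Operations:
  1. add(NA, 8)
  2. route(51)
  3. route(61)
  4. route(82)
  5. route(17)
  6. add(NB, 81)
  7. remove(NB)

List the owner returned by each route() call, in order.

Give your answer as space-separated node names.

Answer: NA NA NA NA

Derivation:
Op 1: add NA@8 -> ring=[8:NA]
Op 2: route key 51: none >= 51, wrap to smallest pos 8 -> NA
Op 3: route key 61: none >= 61, wrap to smallest pos 8 -> NA
Op 4: route key 82: none >= 82, wrap to smallest pos 8 -> NA
Op 5: route key 17: none >= 17, wrap to smallest pos 8 -> NA
Op 6: add NB@81 -> ring=[8:NA,81:NB]
Op 7: remove NB -> ring=[8:NA]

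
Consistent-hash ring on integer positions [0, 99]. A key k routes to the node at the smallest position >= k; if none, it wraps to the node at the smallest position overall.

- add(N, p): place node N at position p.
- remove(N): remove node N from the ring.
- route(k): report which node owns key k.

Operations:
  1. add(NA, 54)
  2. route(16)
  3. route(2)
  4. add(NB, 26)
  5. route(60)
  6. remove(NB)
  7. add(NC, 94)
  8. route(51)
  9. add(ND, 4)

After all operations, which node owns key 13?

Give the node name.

Op 1: add NA@54 -> ring=[54:NA]
Op 2: route key 16: smallest pos >= 16 is 54 -> NA
Op 3: route key 2: smallest pos >= 2 is 54 -> NA
Op 4: add NB@26 -> ring=[26:NB,54:NA]
Op 5: route key 60: none >= 60, wrap to smallest pos 26 -> NB
Op 6: remove NB -> ring=[54:NA]
Op 7: add NC@94 -> ring=[54:NA,94:NC]
Op 8: route key 51: smallest pos >= 51 is 54 -> NA
Op 9: add ND@4 -> ring=[4:ND,54:NA,94:NC]
Final route key 13: smallest pos >= 13 is 54 -> NA

Answer: NA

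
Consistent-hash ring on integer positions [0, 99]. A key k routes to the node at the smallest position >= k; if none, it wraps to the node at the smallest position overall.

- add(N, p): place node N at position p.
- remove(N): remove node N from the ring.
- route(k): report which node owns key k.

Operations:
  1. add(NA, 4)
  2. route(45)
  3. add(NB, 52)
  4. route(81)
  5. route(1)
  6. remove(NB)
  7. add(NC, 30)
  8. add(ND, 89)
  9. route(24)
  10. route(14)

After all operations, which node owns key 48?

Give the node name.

Answer: ND

Derivation:
Op 1: add NA@4 -> ring=[4:NA]
Op 2: route key 45: none >= 45, wrap to smallest pos 4 -> NA
Op 3: add NB@52 -> ring=[4:NA,52:NB]
Op 4: route key 81: none >= 81, wrap to smallest pos 4 -> NA
Op 5: route key 1: smallest pos >= 1 is 4 -> NA
Op 6: remove NB -> ring=[4:NA]
Op 7: add NC@30 -> ring=[4:NA,30:NC]
Op 8: add ND@89 -> ring=[4:NA,30:NC,89:ND]
Op 9: route key 24: smallest pos >= 24 is 30 -> NC
Op 10: route key 14: smallest pos >= 14 is 30 -> NC
Final route key 48: smallest pos >= 48 is 89 -> ND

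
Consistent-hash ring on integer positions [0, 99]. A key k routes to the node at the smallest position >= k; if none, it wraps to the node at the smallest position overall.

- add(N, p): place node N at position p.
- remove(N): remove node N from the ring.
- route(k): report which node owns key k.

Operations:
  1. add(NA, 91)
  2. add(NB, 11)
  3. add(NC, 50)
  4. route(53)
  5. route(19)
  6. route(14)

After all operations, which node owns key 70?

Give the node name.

Op 1: add NA@91 -> ring=[91:NA]
Op 2: add NB@11 -> ring=[11:NB,91:NA]
Op 3: add NC@50 -> ring=[11:NB,50:NC,91:NA]
Op 4: route key 53: smallest pos >= 53 is 91 -> NA
Op 5: route key 19: smallest pos >= 19 is 50 -> NC
Op 6: route key 14: smallest pos >= 14 is 50 -> NC
Final route key 70: smallest pos >= 70 is 91 -> NA

Answer: NA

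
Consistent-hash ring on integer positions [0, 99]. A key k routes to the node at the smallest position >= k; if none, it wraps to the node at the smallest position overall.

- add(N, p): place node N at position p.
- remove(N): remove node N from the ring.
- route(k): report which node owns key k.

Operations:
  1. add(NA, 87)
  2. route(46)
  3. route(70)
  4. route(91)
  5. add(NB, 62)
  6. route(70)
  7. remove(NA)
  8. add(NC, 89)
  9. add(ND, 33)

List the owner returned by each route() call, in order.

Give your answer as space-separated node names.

Op 1: add NA@87 -> ring=[87:NA]
Op 2: route key 46: smallest pos >= 46 is 87 -> NA
Op 3: route key 70: smallest pos >= 70 is 87 -> NA
Op 4: route key 91: none >= 91, wrap to smallest pos 87 -> NA
Op 5: add NB@62 -> ring=[62:NB,87:NA]
Op 6: route key 70: smallest pos >= 70 is 87 -> NA
Op 7: remove NA -> ring=[62:NB]
Op 8: add NC@89 -> ring=[62:NB,89:NC]
Op 9: add ND@33 -> ring=[33:ND,62:NB,89:NC]

Answer: NA NA NA NA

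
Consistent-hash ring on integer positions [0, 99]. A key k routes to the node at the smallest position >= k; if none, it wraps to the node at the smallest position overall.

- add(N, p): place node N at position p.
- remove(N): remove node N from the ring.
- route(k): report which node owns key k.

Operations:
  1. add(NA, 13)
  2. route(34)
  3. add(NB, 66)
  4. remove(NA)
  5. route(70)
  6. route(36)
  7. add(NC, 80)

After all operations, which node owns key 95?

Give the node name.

Op 1: add NA@13 -> ring=[13:NA]
Op 2: route key 34: none >= 34, wrap to smallest pos 13 -> NA
Op 3: add NB@66 -> ring=[13:NA,66:NB]
Op 4: remove NA -> ring=[66:NB]
Op 5: route key 70: none >= 70, wrap to smallest pos 66 -> NB
Op 6: route key 36: smallest pos >= 36 is 66 -> NB
Op 7: add NC@80 -> ring=[66:NB,80:NC]
Final route key 95: none >= 95, wrap to smallest pos 66 -> NB

Answer: NB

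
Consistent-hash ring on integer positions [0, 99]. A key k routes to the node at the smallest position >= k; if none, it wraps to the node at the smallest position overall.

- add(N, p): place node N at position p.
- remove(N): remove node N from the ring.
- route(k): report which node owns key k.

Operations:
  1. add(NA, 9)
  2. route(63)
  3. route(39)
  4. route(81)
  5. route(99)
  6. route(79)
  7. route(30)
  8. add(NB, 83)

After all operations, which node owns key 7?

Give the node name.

Answer: NA

Derivation:
Op 1: add NA@9 -> ring=[9:NA]
Op 2: route key 63: none >= 63, wrap to smallest pos 9 -> NA
Op 3: route key 39: none >= 39, wrap to smallest pos 9 -> NA
Op 4: route key 81: none >= 81, wrap to smallest pos 9 -> NA
Op 5: route key 99: none >= 99, wrap to smallest pos 9 -> NA
Op 6: route key 79: none >= 79, wrap to smallest pos 9 -> NA
Op 7: route key 30: none >= 30, wrap to smallest pos 9 -> NA
Op 8: add NB@83 -> ring=[9:NA,83:NB]
Final route key 7: smallest pos >= 7 is 9 -> NA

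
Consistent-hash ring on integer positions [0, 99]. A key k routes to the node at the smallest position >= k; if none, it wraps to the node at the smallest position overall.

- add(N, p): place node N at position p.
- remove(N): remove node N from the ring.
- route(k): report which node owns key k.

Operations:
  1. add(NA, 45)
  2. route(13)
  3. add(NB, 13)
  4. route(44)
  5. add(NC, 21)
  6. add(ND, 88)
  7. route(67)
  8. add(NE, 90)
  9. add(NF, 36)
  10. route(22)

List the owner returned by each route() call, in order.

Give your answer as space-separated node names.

Op 1: add NA@45 -> ring=[45:NA]
Op 2: route key 13: smallest pos >= 13 is 45 -> NA
Op 3: add NB@13 -> ring=[13:NB,45:NA]
Op 4: route key 44: smallest pos >= 44 is 45 -> NA
Op 5: add NC@21 -> ring=[13:NB,21:NC,45:NA]
Op 6: add ND@88 -> ring=[13:NB,21:NC,45:NA,88:ND]
Op 7: route key 67: smallest pos >= 67 is 88 -> ND
Op 8: add NE@90 -> ring=[13:NB,21:NC,45:NA,88:ND,90:NE]
Op 9: add NF@36 -> ring=[13:NB,21:NC,36:NF,45:NA,88:ND,90:NE]
Op 10: route key 22: smallest pos >= 22 is 36 -> NF

Answer: NA NA ND NF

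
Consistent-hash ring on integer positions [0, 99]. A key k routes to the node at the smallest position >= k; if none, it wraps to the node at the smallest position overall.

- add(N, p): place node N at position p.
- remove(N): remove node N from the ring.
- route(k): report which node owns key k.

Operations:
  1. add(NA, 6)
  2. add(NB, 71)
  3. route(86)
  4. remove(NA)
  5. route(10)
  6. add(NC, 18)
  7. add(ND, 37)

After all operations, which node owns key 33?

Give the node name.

Answer: ND

Derivation:
Op 1: add NA@6 -> ring=[6:NA]
Op 2: add NB@71 -> ring=[6:NA,71:NB]
Op 3: route key 86: none >= 86, wrap to smallest pos 6 -> NA
Op 4: remove NA -> ring=[71:NB]
Op 5: route key 10: smallest pos >= 10 is 71 -> NB
Op 6: add NC@18 -> ring=[18:NC,71:NB]
Op 7: add ND@37 -> ring=[18:NC,37:ND,71:NB]
Final route key 33: smallest pos >= 33 is 37 -> ND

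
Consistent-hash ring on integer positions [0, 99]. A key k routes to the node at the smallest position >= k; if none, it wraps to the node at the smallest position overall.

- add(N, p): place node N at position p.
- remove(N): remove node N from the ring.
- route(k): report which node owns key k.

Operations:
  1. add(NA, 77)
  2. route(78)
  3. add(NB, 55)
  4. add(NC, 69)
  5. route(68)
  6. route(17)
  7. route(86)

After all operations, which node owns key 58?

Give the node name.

Op 1: add NA@77 -> ring=[77:NA]
Op 2: route key 78: none >= 78, wrap to smallest pos 77 -> NA
Op 3: add NB@55 -> ring=[55:NB,77:NA]
Op 4: add NC@69 -> ring=[55:NB,69:NC,77:NA]
Op 5: route key 68: smallest pos >= 68 is 69 -> NC
Op 6: route key 17: smallest pos >= 17 is 55 -> NB
Op 7: route key 86: none >= 86, wrap to smallest pos 55 -> NB
Final route key 58: smallest pos >= 58 is 69 -> NC

Answer: NC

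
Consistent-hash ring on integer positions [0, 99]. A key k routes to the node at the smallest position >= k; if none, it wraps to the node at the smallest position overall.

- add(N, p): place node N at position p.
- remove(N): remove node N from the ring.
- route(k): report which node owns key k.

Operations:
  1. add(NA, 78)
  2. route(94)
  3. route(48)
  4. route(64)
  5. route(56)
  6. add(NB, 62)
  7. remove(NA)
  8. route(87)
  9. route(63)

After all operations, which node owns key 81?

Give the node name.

Op 1: add NA@78 -> ring=[78:NA]
Op 2: route key 94: none >= 94, wrap to smallest pos 78 -> NA
Op 3: route key 48: smallest pos >= 48 is 78 -> NA
Op 4: route key 64: smallest pos >= 64 is 78 -> NA
Op 5: route key 56: smallest pos >= 56 is 78 -> NA
Op 6: add NB@62 -> ring=[62:NB,78:NA]
Op 7: remove NA -> ring=[62:NB]
Op 8: route key 87: none >= 87, wrap to smallest pos 62 -> NB
Op 9: route key 63: none >= 63, wrap to smallest pos 62 -> NB
Final route key 81: none >= 81, wrap to smallest pos 62 -> NB

Answer: NB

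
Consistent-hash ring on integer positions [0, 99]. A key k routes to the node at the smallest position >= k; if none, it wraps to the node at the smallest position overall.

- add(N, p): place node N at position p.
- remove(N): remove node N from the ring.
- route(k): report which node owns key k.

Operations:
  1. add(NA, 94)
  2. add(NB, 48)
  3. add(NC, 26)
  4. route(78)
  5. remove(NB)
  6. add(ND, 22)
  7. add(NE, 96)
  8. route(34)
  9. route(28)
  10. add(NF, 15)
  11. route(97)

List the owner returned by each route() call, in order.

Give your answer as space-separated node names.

Answer: NA NA NA NF

Derivation:
Op 1: add NA@94 -> ring=[94:NA]
Op 2: add NB@48 -> ring=[48:NB,94:NA]
Op 3: add NC@26 -> ring=[26:NC,48:NB,94:NA]
Op 4: route key 78: smallest pos >= 78 is 94 -> NA
Op 5: remove NB -> ring=[26:NC,94:NA]
Op 6: add ND@22 -> ring=[22:ND,26:NC,94:NA]
Op 7: add NE@96 -> ring=[22:ND,26:NC,94:NA,96:NE]
Op 8: route key 34: smallest pos >= 34 is 94 -> NA
Op 9: route key 28: smallest pos >= 28 is 94 -> NA
Op 10: add NF@15 -> ring=[15:NF,22:ND,26:NC,94:NA,96:NE]
Op 11: route key 97: none >= 97, wrap to smallest pos 15 -> NF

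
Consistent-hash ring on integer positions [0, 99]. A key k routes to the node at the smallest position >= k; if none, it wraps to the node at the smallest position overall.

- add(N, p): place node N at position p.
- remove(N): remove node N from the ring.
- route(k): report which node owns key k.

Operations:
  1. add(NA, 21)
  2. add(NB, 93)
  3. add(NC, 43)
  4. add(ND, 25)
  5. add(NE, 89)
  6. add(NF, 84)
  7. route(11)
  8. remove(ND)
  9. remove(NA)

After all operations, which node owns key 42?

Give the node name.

Answer: NC

Derivation:
Op 1: add NA@21 -> ring=[21:NA]
Op 2: add NB@93 -> ring=[21:NA,93:NB]
Op 3: add NC@43 -> ring=[21:NA,43:NC,93:NB]
Op 4: add ND@25 -> ring=[21:NA,25:ND,43:NC,93:NB]
Op 5: add NE@89 -> ring=[21:NA,25:ND,43:NC,89:NE,93:NB]
Op 6: add NF@84 -> ring=[21:NA,25:ND,43:NC,84:NF,89:NE,93:NB]
Op 7: route key 11: smallest pos >= 11 is 21 -> NA
Op 8: remove ND -> ring=[21:NA,43:NC,84:NF,89:NE,93:NB]
Op 9: remove NA -> ring=[43:NC,84:NF,89:NE,93:NB]
Final route key 42: smallest pos >= 42 is 43 -> NC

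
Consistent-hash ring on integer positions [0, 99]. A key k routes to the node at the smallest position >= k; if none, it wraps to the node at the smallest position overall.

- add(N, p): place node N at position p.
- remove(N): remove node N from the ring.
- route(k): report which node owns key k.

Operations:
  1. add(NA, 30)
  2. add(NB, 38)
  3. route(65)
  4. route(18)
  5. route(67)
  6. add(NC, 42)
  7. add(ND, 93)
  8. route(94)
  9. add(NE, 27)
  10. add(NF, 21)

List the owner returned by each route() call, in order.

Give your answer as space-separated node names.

Op 1: add NA@30 -> ring=[30:NA]
Op 2: add NB@38 -> ring=[30:NA,38:NB]
Op 3: route key 65: none >= 65, wrap to smallest pos 30 -> NA
Op 4: route key 18: smallest pos >= 18 is 30 -> NA
Op 5: route key 67: none >= 67, wrap to smallest pos 30 -> NA
Op 6: add NC@42 -> ring=[30:NA,38:NB,42:NC]
Op 7: add ND@93 -> ring=[30:NA,38:NB,42:NC,93:ND]
Op 8: route key 94: none >= 94, wrap to smallest pos 30 -> NA
Op 9: add NE@27 -> ring=[27:NE,30:NA,38:NB,42:NC,93:ND]
Op 10: add NF@21 -> ring=[21:NF,27:NE,30:NA,38:NB,42:NC,93:ND]

Answer: NA NA NA NA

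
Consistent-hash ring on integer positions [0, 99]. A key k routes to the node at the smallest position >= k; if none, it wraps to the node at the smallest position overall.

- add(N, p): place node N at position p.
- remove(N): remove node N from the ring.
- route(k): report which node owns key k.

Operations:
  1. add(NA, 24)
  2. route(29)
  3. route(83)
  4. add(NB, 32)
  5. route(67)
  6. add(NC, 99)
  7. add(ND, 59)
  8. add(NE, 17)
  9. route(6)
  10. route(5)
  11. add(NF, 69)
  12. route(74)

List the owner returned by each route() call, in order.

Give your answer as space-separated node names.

Answer: NA NA NA NE NE NC

Derivation:
Op 1: add NA@24 -> ring=[24:NA]
Op 2: route key 29: none >= 29, wrap to smallest pos 24 -> NA
Op 3: route key 83: none >= 83, wrap to smallest pos 24 -> NA
Op 4: add NB@32 -> ring=[24:NA,32:NB]
Op 5: route key 67: none >= 67, wrap to smallest pos 24 -> NA
Op 6: add NC@99 -> ring=[24:NA,32:NB,99:NC]
Op 7: add ND@59 -> ring=[24:NA,32:NB,59:ND,99:NC]
Op 8: add NE@17 -> ring=[17:NE,24:NA,32:NB,59:ND,99:NC]
Op 9: route key 6: smallest pos >= 6 is 17 -> NE
Op 10: route key 5: smallest pos >= 5 is 17 -> NE
Op 11: add NF@69 -> ring=[17:NE,24:NA,32:NB,59:ND,69:NF,99:NC]
Op 12: route key 74: smallest pos >= 74 is 99 -> NC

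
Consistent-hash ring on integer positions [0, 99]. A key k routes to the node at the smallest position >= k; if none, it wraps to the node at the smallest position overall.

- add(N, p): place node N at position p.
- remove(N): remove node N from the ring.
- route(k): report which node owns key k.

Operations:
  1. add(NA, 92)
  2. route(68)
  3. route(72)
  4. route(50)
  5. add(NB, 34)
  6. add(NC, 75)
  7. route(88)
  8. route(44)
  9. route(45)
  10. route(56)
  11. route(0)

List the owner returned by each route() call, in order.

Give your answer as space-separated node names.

Op 1: add NA@92 -> ring=[92:NA]
Op 2: route key 68: smallest pos >= 68 is 92 -> NA
Op 3: route key 72: smallest pos >= 72 is 92 -> NA
Op 4: route key 50: smallest pos >= 50 is 92 -> NA
Op 5: add NB@34 -> ring=[34:NB,92:NA]
Op 6: add NC@75 -> ring=[34:NB,75:NC,92:NA]
Op 7: route key 88: smallest pos >= 88 is 92 -> NA
Op 8: route key 44: smallest pos >= 44 is 75 -> NC
Op 9: route key 45: smallest pos >= 45 is 75 -> NC
Op 10: route key 56: smallest pos >= 56 is 75 -> NC
Op 11: route key 0: smallest pos >= 0 is 34 -> NB

Answer: NA NA NA NA NC NC NC NB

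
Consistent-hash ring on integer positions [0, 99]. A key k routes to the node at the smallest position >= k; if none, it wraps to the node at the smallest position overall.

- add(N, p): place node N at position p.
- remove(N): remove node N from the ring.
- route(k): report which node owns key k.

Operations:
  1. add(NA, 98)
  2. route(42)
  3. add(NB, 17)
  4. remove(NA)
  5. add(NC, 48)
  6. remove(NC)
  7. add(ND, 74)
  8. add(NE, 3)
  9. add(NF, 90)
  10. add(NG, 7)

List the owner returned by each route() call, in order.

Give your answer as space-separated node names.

Op 1: add NA@98 -> ring=[98:NA]
Op 2: route key 42: smallest pos >= 42 is 98 -> NA
Op 3: add NB@17 -> ring=[17:NB,98:NA]
Op 4: remove NA -> ring=[17:NB]
Op 5: add NC@48 -> ring=[17:NB,48:NC]
Op 6: remove NC -> ring=[17:NB]
Op 7: add ND@74 -> ring=[17:NB,74:ND]
Op 8: add NE@3 -> ring=[3:NE,17:NB,74:ND]
Op 9: add NF@90 -> ring=[3:NE,17:NB,74:ND,90:NF]
Op 10: add NG@7 -> ring=[3:NE,7:NG,17:NB,74:ND,90:NF]

Answer: NA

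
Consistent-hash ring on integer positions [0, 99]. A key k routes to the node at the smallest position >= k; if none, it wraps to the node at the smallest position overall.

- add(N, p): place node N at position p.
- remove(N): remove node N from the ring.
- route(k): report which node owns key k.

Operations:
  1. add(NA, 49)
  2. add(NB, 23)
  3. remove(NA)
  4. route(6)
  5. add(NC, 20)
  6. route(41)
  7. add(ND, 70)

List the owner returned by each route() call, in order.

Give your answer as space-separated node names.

Answer: NB NC

Derivation:
Op 1: add NA@49 -> ring=[49:NA]
Op 2: add NB@23 -> ring=[23:NB,49:NA]
Op 3: remove NA -> ring=[23:NB]
Op 4: route key 6: smallest pos >= 6 is 23 -> NB
Op 5: add NC@20 -> ring=[20:NC,23:NB]
Op 6: route key 41: none >= 41, wrap to smallest pos 20 -> NC
Op 7: add ND@70 -> ring=[20:NC,23:NB,70:ND]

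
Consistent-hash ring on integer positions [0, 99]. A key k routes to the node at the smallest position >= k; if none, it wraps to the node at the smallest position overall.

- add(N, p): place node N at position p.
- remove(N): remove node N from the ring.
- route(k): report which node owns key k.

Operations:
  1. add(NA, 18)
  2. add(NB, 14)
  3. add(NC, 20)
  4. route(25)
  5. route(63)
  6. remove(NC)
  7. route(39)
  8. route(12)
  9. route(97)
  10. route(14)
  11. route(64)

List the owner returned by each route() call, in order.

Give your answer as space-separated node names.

Answer: NB NB NB NB NB NB NB

Derivation:
Op 1: add NA@18 -> ring=[18:NA]
Op 2: add NB@14 -> ring=[14:NB,18:NA]
Op 3: add NC@20 -> ring=[14:NB,18:NA,20:NC]
Op 4: route key 25: none >= 25, wrap to smallest pos 14 -> NB
Op 5: route key 63: none >= 63, wrap to smallest pos 14 -> NB
Op 6: remove NC -> ring=[14:NB,18:NA]
Op 7: route key 39: none >= 39, wrap to smallest pos 14 -> NB
Op 8: route key 12: smallest pos >= 12 is 14 -> NB
Op 9: route key 97: none >= 97, wrap to smallest pos 14 -> NB
Op 10: route key 14: smallest pos >= 14 is 14 -> NB
Op 11: route key 64: none >= 64, wrap to smallest pos 14 -> NB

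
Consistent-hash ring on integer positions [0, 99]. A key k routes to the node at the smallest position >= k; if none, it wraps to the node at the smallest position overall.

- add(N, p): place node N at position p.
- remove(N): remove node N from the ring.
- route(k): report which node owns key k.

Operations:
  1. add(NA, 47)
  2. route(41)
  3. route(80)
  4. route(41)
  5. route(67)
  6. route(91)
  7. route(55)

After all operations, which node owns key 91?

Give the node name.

Answer: NA

Derivation:
Op 1: add NA@47 -> ring=[47:NA]
Op 2: route key 41: smallest pos >= 41 is 47 -> NA
Op 3: route key 80: none >= 80, wrap to smallest pos 47 -> NA
Op 4: route key 41: smallest pos >= 41 is 47 -> NA
Op 5: route key 67: none >= 67, wrap to smallest pos 47 -> NA
Op 6: route key 91: none >= 91, wrap to smallest pos 47 -> NA
Op 7: route key 55: none >= 55, wrap to smallest pos 47 -> NA
Final route key 91: none >= 91, wrap to smallest pos 47 -> NA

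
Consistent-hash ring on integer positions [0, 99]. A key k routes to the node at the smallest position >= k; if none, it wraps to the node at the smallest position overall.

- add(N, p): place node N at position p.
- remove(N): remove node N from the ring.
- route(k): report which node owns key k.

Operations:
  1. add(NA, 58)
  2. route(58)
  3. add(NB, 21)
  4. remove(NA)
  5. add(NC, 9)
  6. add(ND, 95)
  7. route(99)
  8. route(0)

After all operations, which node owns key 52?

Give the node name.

Answer: ND

Derivation:
Op 1: add NA@58 -> ring=[58:NA]
Op 2: route key 58: smallest pos >= 58 is 58 -> NA
Op 3: add NB@21 -> ring=[21:NB,58:NA]
Op 4: remove NA -> ring=[21:NB]
Op 5: add NC@9 -> ring=[9:NC,21:NB]
Op 6: add ND@95 -> ring=[9:NC,21:NB,95:ND]
Op 7: route key 99: none >= 99, wrap to smallest pos 9 -> NC
Op 8: route key 0: smallest pos >= 0 is 9 -> NC
Final route key 52: smallest pos >= 52 is 95 -> ND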